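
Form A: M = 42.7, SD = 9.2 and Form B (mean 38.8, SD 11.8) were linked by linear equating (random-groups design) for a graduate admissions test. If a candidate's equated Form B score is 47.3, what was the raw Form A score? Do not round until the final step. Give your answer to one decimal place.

Invert y = (SD_Y/SD_X)(x − M_X) + M_Y:
x = (SD_X/SD_Y)(y − M_Y) + M_X = (9.2/11.8)(47.3 − 38.8) + 42.7
x = 0.779661 × 8.500 + 42.7 = 49.3

49.3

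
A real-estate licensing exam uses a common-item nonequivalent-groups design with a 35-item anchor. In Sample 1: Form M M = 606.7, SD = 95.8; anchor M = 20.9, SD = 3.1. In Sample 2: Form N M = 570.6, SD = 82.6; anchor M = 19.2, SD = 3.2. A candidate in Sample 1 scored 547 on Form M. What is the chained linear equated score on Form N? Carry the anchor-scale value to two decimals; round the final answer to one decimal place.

564.7

Form M → anchor (Sample 1): v = (3.1/95.8)(547 − 606.7) + 20.9 = 18.97
anchor → Form N (Sample 2): y = (82.6/3.2)(18.97 − 19.2) + 570.6 = 564.7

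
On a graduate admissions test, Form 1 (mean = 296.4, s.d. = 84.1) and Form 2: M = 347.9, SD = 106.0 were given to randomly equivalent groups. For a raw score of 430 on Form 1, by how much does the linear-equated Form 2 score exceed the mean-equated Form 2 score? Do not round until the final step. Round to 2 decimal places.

34.79

Mean-equated: 430 + (347.9 − 296.4) = 481.50
Linear-equated: (106.0/84.1)(430 − 296.4) + 347.9 = 516.290
Difference = 516.290 − 481.50 = 34.79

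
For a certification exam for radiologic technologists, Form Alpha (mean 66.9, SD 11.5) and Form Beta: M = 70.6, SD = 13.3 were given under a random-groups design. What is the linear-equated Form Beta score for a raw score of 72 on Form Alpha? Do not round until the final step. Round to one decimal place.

76.5

Linear equating: y = (SD_Y/SD_X)(x − M_X) + M_Y
y = (13.3/11.5)(72 − 66.9) + 70.6
y = 1.156522 × 5.1 + 70.6 = 5.8983 + 70.6 = 76.5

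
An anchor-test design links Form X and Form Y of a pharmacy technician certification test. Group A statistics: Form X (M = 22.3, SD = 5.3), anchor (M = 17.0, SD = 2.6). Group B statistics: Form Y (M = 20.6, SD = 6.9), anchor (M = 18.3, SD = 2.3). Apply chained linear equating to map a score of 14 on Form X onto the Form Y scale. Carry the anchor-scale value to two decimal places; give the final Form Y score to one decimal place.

4.5

Form X → anchor (Group A): v = (2.6/5.3)(14 − 22.3) + 17.0 = 12.93
anchor → Form Y (Group B): y = (6.9/2.3)(12.93 − 18.3) + 20.6 = 4.5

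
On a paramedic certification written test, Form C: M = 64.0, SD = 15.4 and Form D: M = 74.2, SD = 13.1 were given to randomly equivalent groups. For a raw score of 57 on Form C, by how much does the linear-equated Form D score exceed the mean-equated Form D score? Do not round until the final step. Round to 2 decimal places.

1.05

Mean-equated: 57 + (74.2 − 64.0) = 67.20
Linear-equated: (13.1/15.4)(57 − 64.0) + 74.2 = 68.245
Difference = 68.245 − 67.20 = 1.05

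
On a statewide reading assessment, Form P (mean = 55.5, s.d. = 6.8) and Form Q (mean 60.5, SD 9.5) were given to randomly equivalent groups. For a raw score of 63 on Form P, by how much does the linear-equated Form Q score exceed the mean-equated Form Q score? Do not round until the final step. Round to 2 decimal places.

2.98

Mean-equated: 63 + (60.5 − 55.5) = 68.00
Linear-equated: (9.5/6.8)(63 − 55.5) + 60.5 = 70.978
Difference = 70.978 − 68.00 = 2.98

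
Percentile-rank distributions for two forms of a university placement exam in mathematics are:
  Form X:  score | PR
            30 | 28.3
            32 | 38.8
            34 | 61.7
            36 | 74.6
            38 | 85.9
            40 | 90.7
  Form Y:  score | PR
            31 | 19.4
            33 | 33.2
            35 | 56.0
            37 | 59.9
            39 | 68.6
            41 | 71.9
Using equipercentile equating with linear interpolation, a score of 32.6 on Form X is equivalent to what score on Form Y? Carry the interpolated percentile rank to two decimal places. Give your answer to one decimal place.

34.1

PR of 32.6 on Form X: 38.8 + (32.6 − 32)/(34 − 32) × (61.7 − 38.8) = 45.67
On Form Y, PR 45.67 falls between score 33 (PR 33.2) and 35 (PR 56.0).
Interpolate: 33 + (45.67 − 33.2)/(56.0 − 33.2) × (35 − 33) = 34.1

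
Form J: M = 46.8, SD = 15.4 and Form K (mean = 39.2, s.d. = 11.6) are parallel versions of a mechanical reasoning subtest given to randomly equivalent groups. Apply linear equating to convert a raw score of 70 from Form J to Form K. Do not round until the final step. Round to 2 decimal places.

56.68

Linear equating: y = (SD_Y/SD_X)(x − M_X) + M_Y
y = (11.6/15.4)(70 − 46.8) + 39.2
y = 0.753247 × 23.2 + 39.2 = 17.4753 + 39.2 = 56.68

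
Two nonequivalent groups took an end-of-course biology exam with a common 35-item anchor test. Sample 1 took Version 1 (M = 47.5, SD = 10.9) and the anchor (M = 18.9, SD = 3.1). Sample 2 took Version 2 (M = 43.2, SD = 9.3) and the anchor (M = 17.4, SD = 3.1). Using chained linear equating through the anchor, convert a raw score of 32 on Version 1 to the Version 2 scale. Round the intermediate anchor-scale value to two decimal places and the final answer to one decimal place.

Version 1 → anchor (Sample 1): v = (3.1/10.9)(32 − 47.5) + 18.9 = 14.49
anchor → Version 2 (Sample 2): y = (9.3/3.1)(14.49 − 17.4) + 43.2 = 34.5

34.5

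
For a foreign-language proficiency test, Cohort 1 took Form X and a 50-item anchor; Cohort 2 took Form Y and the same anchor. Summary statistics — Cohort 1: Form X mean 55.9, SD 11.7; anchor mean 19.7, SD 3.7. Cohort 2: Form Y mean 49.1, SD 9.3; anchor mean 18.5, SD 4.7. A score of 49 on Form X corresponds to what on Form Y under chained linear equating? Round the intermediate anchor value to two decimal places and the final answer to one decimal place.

47.2

Form X → anchor (Cohort 1): v = (3.7/11.7)(49 − 55.9) + 19.7 = 17.52
anchor → Form Y (Cohort 2): y = (9.3/4.7)(17.52 − 18.5) + 49.1 = 47.2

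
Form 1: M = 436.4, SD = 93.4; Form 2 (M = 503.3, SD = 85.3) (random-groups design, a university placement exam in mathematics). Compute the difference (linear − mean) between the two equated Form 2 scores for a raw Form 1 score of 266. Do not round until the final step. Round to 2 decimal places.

14.78

Mean-equated: 266 + (503.3 − 436.4) = 332.90
Linear-equated: (85.3/93.4)(266 − 436.4) + 503.3 = 347.678
Difference = 347.678 − 332.90 = 14.78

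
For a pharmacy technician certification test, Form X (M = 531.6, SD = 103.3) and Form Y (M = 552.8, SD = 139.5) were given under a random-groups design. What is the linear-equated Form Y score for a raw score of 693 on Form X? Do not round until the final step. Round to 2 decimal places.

Linear equating: y = (SD_Y/SD_X)(x − M_X) + M_Y
y = (139.5/103.3)(693 − 531.6) + 552.8
y = 1.350436 × 161.4 + 552.8 = 217.9603 + 552.8 = 770.76

770.76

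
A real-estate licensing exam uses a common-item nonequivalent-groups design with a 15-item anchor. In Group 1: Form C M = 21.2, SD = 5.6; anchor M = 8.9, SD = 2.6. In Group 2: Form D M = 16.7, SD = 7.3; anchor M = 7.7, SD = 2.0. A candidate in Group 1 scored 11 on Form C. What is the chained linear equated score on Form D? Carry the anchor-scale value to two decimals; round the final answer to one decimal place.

3.8

Form C → anchor (Group 1): v = (2.6/5.6)(11 − 21.2) + 8.9 = 4.16
anchor → Form D (Group 2): y = (7.3/2.0)(4.16 − 7.7) + 16.7 = 3.8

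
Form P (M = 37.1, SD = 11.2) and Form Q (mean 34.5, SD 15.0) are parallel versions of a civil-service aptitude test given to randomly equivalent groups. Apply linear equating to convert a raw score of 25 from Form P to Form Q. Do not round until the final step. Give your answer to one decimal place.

Linear equating: y = (SD_Y/SD_X)(x − M_X) + M_Y
y = (15.0/11.2)(25 − 37.1) + 34.5
y = 1.339286 × -12.1 + 34.5 = -16.2054 + 34.5 = 18.3

18.3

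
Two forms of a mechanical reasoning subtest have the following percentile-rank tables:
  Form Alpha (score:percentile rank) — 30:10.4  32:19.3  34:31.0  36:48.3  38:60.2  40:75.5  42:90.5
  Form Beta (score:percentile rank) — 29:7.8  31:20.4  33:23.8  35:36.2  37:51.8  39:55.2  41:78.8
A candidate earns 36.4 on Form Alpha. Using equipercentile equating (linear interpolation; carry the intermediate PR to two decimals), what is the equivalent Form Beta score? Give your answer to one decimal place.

36.9

PR of 36.4 on Form Alpha: 48.3 + (36.4 − 36)/(38 − 36) × (60.2 − 48.3) = 50.68
On Form Beta, PR 50.68 falls between score 35 (PR 36.2) and 37 (PR 51.8).
Interpolate: 35 + (50.68 − 36.2)/(51.8 − 36.2) × (37 − 35) = 36.9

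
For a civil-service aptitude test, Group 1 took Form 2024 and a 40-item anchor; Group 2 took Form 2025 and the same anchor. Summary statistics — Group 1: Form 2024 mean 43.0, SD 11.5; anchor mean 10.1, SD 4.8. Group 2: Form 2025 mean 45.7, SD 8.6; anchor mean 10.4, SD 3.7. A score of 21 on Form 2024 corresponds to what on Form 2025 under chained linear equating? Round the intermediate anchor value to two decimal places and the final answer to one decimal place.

23.7

Form 2024 → anchor (Group 1): v = (4.8/11.5)(21 − 43.0) + 10.1 = 0.92
anchor → Form 2025 (Group 2): y = (8.6/3.7)(0.92 − 10.4) + 45.7 = 23.7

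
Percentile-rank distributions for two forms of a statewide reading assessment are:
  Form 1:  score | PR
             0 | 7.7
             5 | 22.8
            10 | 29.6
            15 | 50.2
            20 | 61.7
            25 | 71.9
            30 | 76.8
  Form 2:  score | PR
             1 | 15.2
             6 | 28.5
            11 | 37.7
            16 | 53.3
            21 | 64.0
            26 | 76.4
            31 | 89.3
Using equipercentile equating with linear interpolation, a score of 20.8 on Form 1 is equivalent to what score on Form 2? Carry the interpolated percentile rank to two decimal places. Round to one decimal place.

20.7

PR of 20.8 on Form 1: 61.7 + (20.8 − 20)/(25 − 20) × (71.9 − 61.7) = 63.33
On Form 2, PR 63.33 falls between score 16 (PR 53.3) and 21 (PR 64.0).
Interpolate: 16 + (63.33 − 53.3)/(64.0 − 53.3) × (21 − 16) = 20.7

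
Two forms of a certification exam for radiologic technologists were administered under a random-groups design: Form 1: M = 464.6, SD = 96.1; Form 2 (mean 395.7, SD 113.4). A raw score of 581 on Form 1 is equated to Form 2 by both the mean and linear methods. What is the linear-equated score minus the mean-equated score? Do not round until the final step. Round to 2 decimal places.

20.95

Mean-equated: 581 + (395.7 − 464.6) = 512.10
Linear-equated: (113.4/96.1)(581 − 464.6) + 395.7 = 533.054
Difference = 533.054 − 512.10 = 20.95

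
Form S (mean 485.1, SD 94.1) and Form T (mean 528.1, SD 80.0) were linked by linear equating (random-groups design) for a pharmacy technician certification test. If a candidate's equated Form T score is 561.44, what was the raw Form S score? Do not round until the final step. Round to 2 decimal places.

524.32

Invert y = (SD_Y/SD_X)(x − M_X) + M_Y:
x = (SD_X/SD_Y)(y − M_Y) + M_X = (94.1/80.0)(561.44 − 528.1) + 485.1
x = 1.176250 × 33.340 + 485.1 = 524.32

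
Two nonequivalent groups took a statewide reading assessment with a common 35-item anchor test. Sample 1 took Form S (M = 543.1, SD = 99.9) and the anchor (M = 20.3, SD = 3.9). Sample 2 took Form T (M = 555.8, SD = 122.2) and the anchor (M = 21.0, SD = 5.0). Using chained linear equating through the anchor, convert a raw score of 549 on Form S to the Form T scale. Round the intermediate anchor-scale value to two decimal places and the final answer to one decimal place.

Form S → anchor (Sample 1): v = (3.9/99.9)(549 − 543.1) + 20.3 = 20.53
anchor → Form T (Sample 2): y = (122.2/5.0)(20.53 − 21.0) + 555.8 = 544.3

544.3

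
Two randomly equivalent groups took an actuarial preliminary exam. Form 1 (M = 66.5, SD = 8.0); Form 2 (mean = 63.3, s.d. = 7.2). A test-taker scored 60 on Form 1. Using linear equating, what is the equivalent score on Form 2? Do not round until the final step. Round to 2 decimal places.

Linear equating: y = (SD_Y/SD_X)(x − M_X) + M_Y
y = (7.2/8.0)(60 − 66.5) + 63.3
y = 0.900000 × -6.5 + 63.3 = -5.8500 + 63.3 = 57.45

57.45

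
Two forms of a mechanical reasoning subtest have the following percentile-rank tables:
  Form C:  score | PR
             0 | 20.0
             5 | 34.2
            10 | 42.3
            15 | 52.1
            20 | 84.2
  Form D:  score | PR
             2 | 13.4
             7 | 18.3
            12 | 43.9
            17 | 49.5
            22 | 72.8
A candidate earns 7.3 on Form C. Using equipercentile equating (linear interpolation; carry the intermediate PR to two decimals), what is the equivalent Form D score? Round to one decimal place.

PR of 7.3 on Form C: 34.2 + (7.3 − 5)/(10 − 5) × (42.3 − 34.2) = 37.93
On Form D, PR 37.93 falls between score 7 (PR 18.3) and 12 (PR 43.9).
Interpolate: 7 + (37.93 − 18.3)/(43.9 − 18.3) × (12 − 7) = 10.8

10.8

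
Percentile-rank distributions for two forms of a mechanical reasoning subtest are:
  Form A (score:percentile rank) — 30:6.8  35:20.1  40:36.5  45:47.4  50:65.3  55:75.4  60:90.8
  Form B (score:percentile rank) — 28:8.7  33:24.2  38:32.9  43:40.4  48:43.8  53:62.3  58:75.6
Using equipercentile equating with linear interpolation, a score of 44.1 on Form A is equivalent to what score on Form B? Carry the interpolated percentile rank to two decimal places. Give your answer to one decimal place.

48.4

PR of 44.1 on Form A: 36.5 + (44.1 − 40)/(45 − 40) × (47.4 − 36.5) = 45.44
On Form B, PR 45.44 falls between score 48 (PR 43.8) and 53 (PR 62.3).
Interpolate: 48 + (45.44 − 43.8)/(62.3 − 43.8) × (53 − 48) = 48.4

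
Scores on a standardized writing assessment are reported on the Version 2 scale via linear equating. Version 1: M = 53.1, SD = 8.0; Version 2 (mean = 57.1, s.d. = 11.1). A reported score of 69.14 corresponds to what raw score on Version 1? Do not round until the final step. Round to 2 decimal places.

61.78

Invert y = (SD_Y/SD_X)(x − M_X) + M_Y:
x = (SD_X/SD_Y)(y − M_Y) + M_X = (8.0/11.1)(69.14 − 57.1) + 53.1
x = 0.720721 × 12.040 + 53.1 = 61.78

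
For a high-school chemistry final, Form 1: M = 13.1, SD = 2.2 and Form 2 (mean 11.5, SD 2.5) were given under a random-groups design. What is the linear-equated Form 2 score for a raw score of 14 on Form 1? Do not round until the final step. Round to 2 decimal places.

12.52

Linear equating: y = (SD_Y/SD_X)(x − M_X) + M_Y
y = (2.5/2.2)(14 − 13.1) + 11.5
y = 1.136364 × 0.9 + 11.5 = 1.0227 + 11.5 = 12.52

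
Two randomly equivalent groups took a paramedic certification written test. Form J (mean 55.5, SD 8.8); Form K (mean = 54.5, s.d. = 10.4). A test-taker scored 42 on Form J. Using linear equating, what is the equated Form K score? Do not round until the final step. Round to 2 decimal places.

38.55

Linear equating: y = (SD_Y/SD_X)(x − M_X) + M_Y
y = (10.4/8.8)(42 − 55.5) + 54.5
y = 1.181818 × -13.5 + 54.5 = -15.9545 + 54.5 = 38.55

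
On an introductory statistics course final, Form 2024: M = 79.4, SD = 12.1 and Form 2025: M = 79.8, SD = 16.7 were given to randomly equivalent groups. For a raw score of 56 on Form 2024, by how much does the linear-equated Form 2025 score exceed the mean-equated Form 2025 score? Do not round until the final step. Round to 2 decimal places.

-8.90

Mean-equated: 56 + (79.8 − 79.4) = 56.40
Linear-equated: (16.7/12.1)(56 − 79.4) + 79.8 = 47.504
Difference = 47.504 − 56.40 = -8.90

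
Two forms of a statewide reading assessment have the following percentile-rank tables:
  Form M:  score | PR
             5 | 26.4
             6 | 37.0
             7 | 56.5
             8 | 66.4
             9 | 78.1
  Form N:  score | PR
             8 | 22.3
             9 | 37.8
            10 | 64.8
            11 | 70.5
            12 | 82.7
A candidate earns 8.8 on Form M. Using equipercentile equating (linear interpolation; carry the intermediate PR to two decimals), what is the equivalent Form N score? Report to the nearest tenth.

PR of 8.8 on Form M: 66.4 + (8.8 − 8)/(9 − 8) × (78.1 − 66.4) = 75.76
On Form N, PR 75.76 falls between score 11 (PR 70.5) and 12 (PR 82.7).
Interpolate: 11 + (75.76 − 70.5)/(82.7 − 70.5) × (12 − 11) = 11.4

11.4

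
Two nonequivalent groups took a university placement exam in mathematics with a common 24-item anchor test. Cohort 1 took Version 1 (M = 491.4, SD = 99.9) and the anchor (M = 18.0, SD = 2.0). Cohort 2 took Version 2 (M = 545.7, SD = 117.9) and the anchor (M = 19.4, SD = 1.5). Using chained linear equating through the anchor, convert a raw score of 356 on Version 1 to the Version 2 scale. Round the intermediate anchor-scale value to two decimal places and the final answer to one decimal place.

Version 1 → anchor (Cohort 1): v = (2.0/99.9)(356 − 491.4) + 18.0 = 15.29
anchor → Version 2 (Cohort 2): y = (117.9/1.5)(15.29 − 19.4) + 545.7 = 222.7

222.7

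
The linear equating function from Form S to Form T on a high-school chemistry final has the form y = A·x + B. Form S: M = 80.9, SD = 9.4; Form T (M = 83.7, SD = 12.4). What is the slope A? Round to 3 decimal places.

1.319

A = SD_Y / SD_X = 12.4 / 9.4 = 1.319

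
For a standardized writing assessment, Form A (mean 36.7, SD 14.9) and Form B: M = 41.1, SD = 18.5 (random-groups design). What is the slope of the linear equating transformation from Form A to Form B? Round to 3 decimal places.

1.242

A = SD_Y / SD_X = 18.5 / 14.9 = 1.242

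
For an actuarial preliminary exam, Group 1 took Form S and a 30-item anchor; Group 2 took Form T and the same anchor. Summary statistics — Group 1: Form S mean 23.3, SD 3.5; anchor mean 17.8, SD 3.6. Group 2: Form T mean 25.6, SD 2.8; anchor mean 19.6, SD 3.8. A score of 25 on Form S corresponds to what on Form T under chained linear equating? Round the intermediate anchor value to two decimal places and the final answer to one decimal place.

25.6

Form S → anchor (Group 1): v = (3.6/3.5)(25 − 23.3) + 17.8 = 19.55
anchor → Form T (Group 2): y = (2.8/3.8)(19.55 − 19.6) + 25.6 = 25.6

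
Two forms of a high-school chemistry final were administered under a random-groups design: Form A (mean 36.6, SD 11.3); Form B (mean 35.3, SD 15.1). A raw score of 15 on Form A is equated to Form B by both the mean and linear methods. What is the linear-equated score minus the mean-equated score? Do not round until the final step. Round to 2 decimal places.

Mean-equated: 15 + (35.3 − 36.6) = 13.70
Linear-equated: (15.1/11.3)(15 − 36.6) + 35.3 = 6.436
Difference = 6.436 − 13.70 = -7.26

-7.26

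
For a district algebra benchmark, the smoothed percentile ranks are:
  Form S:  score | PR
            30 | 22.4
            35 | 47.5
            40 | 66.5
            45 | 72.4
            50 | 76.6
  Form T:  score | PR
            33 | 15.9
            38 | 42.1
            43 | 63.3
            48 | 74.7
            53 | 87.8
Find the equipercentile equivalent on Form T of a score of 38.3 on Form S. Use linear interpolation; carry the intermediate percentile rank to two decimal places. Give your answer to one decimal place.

PR of 38.3 on Form S: 47.5 + (38.3 − 35)/(40 − 35) × (66.5 − 47.5) = 60.04
On Form T, PR 60.04 falls between score 38 (PR 42.1) and 43 (PR 63.3).
Interpolate: 38 + (60.04 − 42.1)/(63.3 − 42.1) × (43 − 38) = 42.2

42.2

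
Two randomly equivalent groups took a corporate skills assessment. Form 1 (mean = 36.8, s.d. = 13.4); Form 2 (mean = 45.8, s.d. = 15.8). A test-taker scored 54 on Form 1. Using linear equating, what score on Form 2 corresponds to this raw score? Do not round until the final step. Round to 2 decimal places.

Linear equating: y = (SD_Y/SD_X)(x − M_X) + M_Y
y = (15.8/13.4)(54 − 36.8) + 45.8
y = 1.179104 × 17.2 + 45.8 = 20.2806 + 45.8 = 66.08

66.08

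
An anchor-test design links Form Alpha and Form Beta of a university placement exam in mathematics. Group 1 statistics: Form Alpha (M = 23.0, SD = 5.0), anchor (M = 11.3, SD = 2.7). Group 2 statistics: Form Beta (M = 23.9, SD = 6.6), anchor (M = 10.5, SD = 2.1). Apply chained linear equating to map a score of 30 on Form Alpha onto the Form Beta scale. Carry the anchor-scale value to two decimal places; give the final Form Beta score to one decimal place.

38.3

Form Alpha → anchor (Group 1): v = (2.7/5.0)(30 − 23.0) + 11.3 = 15.08
anchor → Form Beta (Group 2): y = (6.6/2.1)(15.08 − 10.5) + 23.9 = 38.3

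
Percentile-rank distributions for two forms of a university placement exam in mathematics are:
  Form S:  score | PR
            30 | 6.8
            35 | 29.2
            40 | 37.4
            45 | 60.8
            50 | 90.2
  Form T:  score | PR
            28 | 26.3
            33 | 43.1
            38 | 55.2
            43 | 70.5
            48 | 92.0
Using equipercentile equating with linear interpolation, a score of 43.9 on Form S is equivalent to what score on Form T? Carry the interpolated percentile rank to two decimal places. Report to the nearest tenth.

PR of 43.9 on Form S: 37.4 + (43.9 − 40)/(45 − 40) × (60.8 − 37.4) = 55.65
On Form T, PR 55.65 falls between score 38 (PR 55.2) and 43 (PR 70.5).
Interpolate: 38 + (55.65 − 55.2)/(70.5 − 55.2) × (43 − 38) = 38.1

38.1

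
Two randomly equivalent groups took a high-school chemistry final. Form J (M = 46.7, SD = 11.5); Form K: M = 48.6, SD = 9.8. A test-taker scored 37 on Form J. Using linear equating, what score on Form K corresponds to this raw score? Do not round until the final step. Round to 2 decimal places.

40.33

Linear equating: y = (SD_Y/SD_X)(x − M_X) + M_Y
y = (9.8/11.5)(37 − 46.7) + 48.6
y = 0.852174 × -9.7 + 48.6 = -8.2661 + 48.6 = 40.33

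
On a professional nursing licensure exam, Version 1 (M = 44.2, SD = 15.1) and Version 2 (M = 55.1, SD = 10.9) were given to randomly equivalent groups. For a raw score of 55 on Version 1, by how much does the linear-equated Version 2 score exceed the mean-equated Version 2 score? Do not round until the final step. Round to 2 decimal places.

-3.00

Mean-equated: 55 + (55.1 − 44.2) = 65.90
Linear-equated: (10.9/15.1)(55 − 44.2) + 55.1 = 62.896
Difference = 62.896 − 65.90 = -3.00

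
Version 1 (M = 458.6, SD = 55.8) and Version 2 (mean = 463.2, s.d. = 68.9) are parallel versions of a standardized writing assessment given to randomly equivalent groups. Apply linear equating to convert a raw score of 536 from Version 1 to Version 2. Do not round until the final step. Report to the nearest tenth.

558.8

Linear equating: y = (SD_Y/SD_X)(x − M_X) + M_Y
y = (68.9/55.8)(536 − 458.6) + 463.2
y = 1.234767 × 77.4 + 463.2 = 95.5710 + 463.2 = 558.8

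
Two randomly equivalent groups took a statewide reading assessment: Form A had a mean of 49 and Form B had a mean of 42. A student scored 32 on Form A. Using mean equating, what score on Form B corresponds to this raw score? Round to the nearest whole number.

25

Mean equating: y = x + (M_Y − M_X) = 32 + (42 − 49) = 25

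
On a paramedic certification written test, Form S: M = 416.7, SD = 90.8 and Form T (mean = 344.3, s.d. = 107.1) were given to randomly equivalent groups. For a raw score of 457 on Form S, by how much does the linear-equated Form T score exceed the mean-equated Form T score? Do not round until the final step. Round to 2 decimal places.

Mean-equated: 457 + (344.3 − 416.7) = 384.60
Linear-equated: (107.1/90.8)(457 − 416.7) + 344.3 = 391.834
Difference = 391.834 − 384.60 = 7.23

7.23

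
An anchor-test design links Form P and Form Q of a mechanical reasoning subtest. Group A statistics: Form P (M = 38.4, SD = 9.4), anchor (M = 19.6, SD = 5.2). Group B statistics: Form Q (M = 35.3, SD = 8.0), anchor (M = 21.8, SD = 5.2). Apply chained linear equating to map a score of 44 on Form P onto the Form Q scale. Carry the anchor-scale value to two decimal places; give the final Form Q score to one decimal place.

Form P → anchor (Group A): v = (5.2/9.4)(44 − 38.4) + 19.6 = 22.70
anchor → Form Q (Group B): y = (8.0/5.2)(22.70 − 21.8) + 35.3 = 36.7

36.7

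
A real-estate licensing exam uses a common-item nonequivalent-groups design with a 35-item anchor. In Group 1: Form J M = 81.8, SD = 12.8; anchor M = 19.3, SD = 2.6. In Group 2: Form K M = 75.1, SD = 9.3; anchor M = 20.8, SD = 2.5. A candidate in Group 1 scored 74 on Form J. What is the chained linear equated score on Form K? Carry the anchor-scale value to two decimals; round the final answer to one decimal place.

63.6

Form J → anchor (Group 1): v = (2.6/12.8)(74 − 81.8) + 19.3 = 17.72
anchor → Form K (Group 2): y = (9.3/2.5)(17.72 − 20.8) + 75.1 = 63.6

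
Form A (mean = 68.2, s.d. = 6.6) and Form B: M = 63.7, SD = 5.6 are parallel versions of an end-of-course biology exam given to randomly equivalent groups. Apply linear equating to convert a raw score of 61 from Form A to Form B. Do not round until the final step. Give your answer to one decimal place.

Linear equating: y = (SD_Y/SD_X)(x − M_X) + M_Y
y = (5.6/6.6)(61 − 68.2) + 63.7
y = 0.848485 × -7.2 + 63.7 = -6.1091 + 63.7 = 57.6

57.6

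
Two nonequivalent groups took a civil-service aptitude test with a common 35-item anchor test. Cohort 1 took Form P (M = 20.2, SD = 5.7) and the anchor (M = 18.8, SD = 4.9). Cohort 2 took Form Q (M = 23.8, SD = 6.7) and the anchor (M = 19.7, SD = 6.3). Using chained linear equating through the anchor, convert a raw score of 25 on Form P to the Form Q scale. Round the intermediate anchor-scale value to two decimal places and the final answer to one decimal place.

27.2

Form P → anchor (Cohort 1): v = (4.9/5.7)(25 − 20.2) + 18.8 = 22.93
anchor → Form Q (Cohort 2): y = (6.7/6.3)(22.93 − 19.7) + 23.8 = 27.2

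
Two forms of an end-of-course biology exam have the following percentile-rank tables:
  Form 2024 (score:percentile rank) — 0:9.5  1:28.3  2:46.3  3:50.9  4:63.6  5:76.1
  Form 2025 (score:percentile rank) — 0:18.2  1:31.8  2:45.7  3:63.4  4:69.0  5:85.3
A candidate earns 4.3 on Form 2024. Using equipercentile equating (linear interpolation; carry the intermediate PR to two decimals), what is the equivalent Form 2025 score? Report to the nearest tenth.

PR of 4.3 on Form 2024: 63.6 + (4.3 − 4)/(5 − 4) × (76.1 − 63.6) = 67.35
On Form 2025, PR 67.35 falls between score 3 (PR 63.4) and 4 (PR 69.0).
Interpolate: 3 + (67.35 − 63.4)/(69.0 − 63.4) × (4 − 3) = 3.7

3.7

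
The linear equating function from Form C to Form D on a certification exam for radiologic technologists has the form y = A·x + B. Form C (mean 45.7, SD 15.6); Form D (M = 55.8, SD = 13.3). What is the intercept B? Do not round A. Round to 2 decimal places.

A = SD_Y / SD_X = 13.3 / 15.6 = 0.852564
B = M_Y − A·M_X = 55.8 − 0.852564 × 45.7 = 16.84

16.84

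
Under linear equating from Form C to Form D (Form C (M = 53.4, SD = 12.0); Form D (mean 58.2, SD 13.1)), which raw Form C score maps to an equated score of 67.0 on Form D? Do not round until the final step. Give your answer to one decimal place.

Invert y = (SD_Y/SD_X)(x − M_X) + M_Y:
x = (SD_X/SD_Y)(y − M_Y) + M_X = (12.0/13.1)(67.0 − 58.2) + 53.4
x = 0.916031 × 8.800 + 53.4 = 61.5

61.5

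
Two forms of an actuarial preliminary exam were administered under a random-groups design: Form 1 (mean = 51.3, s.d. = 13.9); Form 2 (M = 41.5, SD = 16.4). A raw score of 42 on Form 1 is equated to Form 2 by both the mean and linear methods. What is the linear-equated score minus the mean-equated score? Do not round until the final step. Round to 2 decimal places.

Mean-equated: 42 + (41.5 − 51.3) = 32.20
Linear-equated: (16.4/13.9)(42 − 51.3) + 41.5 = 30.527
Difference = 30.527 − 32.20 = -1.67

-1.67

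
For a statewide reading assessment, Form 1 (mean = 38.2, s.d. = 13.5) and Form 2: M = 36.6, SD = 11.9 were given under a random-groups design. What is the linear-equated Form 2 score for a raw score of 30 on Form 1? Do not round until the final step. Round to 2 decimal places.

Linear equating: y = (SD_Y/SD_X)(x − M_X) + M_Y
y = (11.9/13.5)(30 − 38.2) + 36.6
y = 0.881481 × -8.2 + 36.6 = -7.2281 + 36.6 = 29.37

29.37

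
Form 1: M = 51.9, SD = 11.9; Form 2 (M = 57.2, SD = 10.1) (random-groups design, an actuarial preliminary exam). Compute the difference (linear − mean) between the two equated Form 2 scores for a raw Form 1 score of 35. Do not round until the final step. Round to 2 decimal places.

Mean-equated: 35 + (57.2 − 51.9) = 40.30
Linear-equated: (10.1/11.9)(35 − 51.9) + 57.2 = 42.856
Difference = 42.856 − 40.30 = 2.56

2.56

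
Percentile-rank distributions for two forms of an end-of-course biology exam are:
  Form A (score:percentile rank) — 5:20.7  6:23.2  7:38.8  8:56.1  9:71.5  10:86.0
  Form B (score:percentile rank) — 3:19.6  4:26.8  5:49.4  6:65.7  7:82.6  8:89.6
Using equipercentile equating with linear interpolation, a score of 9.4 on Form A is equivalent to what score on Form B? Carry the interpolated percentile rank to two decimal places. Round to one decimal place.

PR of 9.4 on Form A: 71.5 + (9.4 − 9)/(10 − 9) × (86.0 − 71.5) = 77.30
On Form B, PR 77.30 falls between score 6 (PR 65.7) and 7 (PR 82.6).
Interpolate: 6 + (77.30 − 65.7)/(82.6 − 65.7) × (7 − 6) = 6.7

6.7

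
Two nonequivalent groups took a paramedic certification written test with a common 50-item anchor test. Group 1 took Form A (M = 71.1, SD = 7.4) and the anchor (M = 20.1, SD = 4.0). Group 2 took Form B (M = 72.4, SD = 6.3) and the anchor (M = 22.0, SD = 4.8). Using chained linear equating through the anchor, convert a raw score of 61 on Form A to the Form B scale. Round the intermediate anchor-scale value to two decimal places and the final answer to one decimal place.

62.7

Form A → anchor (Group 1): v = (4.0/7.4)(61 − 71.1) + 20.1 = 14.64
anchor → Form B (Group 2): y = (6.3/4.8)(14.64 − 22.0) + 72.4 = 62.7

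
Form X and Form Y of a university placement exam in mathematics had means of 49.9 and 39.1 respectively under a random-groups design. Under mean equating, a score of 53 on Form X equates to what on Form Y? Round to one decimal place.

42.2

Mean equating: y = x + (M_Y − M_X) = 53 + (39.1 − 49.9) = 42.2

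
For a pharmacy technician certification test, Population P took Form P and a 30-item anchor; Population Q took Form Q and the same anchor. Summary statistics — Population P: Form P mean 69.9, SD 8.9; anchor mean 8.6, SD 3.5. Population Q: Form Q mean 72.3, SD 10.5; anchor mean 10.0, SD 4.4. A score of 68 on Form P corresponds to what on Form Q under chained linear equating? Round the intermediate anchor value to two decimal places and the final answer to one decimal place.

Form P → anchor (Population P): v = (3.5/8.9)(68 − 69.9) + 8.6 = 7.85
anchor → Form Q (Population Q): y = (10.5/4.4)(7.85 − 10.0) + 72.3 = 67.2

67.2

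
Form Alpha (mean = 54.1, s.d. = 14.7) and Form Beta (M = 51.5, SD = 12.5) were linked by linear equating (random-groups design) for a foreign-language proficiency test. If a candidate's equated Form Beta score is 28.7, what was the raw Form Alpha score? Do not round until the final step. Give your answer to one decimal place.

Invert y = (SD_Y/SD_X)(x − M_X) + M_Y:
x = (SD_X/SD_Y)(y − M_Y) + M_X = (14.7/12.5)(28.7 − 51.5) + 54.1
x = 1.176000 × -22.800 + 54.1 = 27.3

27.3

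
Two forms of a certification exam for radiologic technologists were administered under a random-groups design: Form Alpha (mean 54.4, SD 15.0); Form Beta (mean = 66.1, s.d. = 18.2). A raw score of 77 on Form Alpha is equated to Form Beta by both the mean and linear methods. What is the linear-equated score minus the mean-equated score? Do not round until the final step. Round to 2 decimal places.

Mean-equated: 77 + (66.1 − 54.4) = 88.70
Linear-equated: (18.2/15.0)(77 − 54.4) + 66.1 = 93.521
Difference = 93.521 − 88.70 = 4.82

4.82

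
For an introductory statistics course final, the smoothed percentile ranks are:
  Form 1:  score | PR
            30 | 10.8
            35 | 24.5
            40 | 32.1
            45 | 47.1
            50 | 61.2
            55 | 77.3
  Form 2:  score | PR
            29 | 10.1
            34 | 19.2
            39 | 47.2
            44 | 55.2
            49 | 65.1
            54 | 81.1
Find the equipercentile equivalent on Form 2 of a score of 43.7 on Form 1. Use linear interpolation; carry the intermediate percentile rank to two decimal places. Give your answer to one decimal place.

PR of 43.7 on Form 1: 32.1 + (43.7 − 40)/(45 − 40) × (47.1 − 32.1) = 43.20
On Form 2, PR 43.20 falls between score 34 (PR 19.2) and 39 (PR 47.2).
Interpolate: 34 + (43.20 − 19.2)/(47.2 − 19.2) × (39 − 34) = 38.3

38.3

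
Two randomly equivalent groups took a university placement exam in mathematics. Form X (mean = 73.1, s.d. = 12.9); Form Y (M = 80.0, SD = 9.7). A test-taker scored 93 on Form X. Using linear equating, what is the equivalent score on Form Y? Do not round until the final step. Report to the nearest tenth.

95.0

Linear equating: y = (SD_Y/SD_X)(x − M_X) + M_Y
y = (9.7/12.9)(93 − 73.1) + 80.0
y = 0.751938 × 19.9 + 80.0 = 14.9636 + 80.0 = 95.0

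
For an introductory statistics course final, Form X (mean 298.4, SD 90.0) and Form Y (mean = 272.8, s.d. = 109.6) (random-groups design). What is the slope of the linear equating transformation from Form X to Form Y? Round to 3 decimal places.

1.218

A = SD_Y / SD_X = 109.6 / 90.0 = 1.218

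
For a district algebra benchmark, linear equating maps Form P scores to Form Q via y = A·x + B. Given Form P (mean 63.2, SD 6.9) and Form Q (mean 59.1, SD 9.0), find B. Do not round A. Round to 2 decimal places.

A = SD_Y / SD_X = 9.0 / 6.9 = 1.304348
B = M_Y − A·M_X = 59.1 − 1.304348 × 63.2 = -23.33

-23.33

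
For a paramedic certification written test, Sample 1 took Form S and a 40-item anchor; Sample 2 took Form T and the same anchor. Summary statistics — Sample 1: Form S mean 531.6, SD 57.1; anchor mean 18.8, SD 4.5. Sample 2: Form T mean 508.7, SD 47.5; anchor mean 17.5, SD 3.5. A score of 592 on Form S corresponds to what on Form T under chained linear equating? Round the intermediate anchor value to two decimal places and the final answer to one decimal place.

590.9

Form S → anchor (Sample 1): v = (4.5/57.1)(592 − 531.6) + 18.8 = 23.56
anchor → Form T (Sample 2): y = (47.5/3.5)(23.56 − 17.5) + 508.7 = 590.9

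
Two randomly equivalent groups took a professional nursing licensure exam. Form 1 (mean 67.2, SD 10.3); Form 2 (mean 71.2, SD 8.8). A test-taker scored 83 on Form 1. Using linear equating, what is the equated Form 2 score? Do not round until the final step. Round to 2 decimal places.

84.70

Linear equating: y = (SD_Y/SD_X)(x − M_X) + M_Y
y = (8.8/10.3)(83 − 67.2) + 71.2
y = 0.854369 × 15.8 + 71.2 = 13.4990 + 71.2 = 84.70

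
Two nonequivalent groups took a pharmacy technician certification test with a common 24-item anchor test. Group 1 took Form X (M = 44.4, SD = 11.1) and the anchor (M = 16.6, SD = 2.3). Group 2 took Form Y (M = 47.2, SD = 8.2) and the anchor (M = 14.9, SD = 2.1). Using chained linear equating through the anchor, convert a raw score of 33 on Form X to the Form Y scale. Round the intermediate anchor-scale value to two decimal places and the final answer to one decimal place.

Form X → anchor (Group 1): v = (2.3/11.1)(33 − 44.4) + 16.6 = 14.24
anchor → Form Y (Group 2): y = (8.2/2.1)(14.24 − 14.9) + 47.2 = 44.6

44.6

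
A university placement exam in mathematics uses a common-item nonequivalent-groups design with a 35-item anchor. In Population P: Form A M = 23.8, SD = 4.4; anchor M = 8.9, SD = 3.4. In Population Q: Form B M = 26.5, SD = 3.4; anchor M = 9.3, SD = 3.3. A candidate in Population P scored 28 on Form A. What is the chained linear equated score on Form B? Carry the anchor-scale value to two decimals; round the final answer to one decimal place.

Form A → anchor (Population P): v = (3.4/4.4)(28 − 23.8) + 8.9 = 12.15
anchor → Form B (Population Q): y = (3.4/3.3)(12.15 − 9.3) + 26.5 = 29.4

29.4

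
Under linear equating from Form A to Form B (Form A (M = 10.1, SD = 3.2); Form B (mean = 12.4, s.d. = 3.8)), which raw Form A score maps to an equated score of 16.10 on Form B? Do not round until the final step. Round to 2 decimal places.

Invert y = (SD_Y/SD_X)(x − M_X) + M_Y:
x = (SD_X/SD_Y)(y − M_Y) + M_X = (3.2/3.8)(16.10 − 12.4) + 10.1
x = 0.842105 × 3.700 + 10.1 = 13.22

13.22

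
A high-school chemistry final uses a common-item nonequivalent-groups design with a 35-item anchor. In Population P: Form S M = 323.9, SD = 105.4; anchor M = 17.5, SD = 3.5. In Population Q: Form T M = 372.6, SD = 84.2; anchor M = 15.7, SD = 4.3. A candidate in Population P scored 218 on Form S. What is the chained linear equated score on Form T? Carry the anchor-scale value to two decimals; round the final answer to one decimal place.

Form S → anchor (Population P): v = (3.5/105.4)(218 − 323.9) + 17.5 = 13.98
anchor → Form T (Population Q): y = (84.2/4.3)(13.98 − 15.7) + 372.6 = 338.9

338.9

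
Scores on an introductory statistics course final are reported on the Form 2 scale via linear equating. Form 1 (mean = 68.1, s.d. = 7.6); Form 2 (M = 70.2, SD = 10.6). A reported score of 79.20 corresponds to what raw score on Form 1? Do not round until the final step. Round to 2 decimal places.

74.55

Invert y = (SD_Y/SD_X)(x − M_X) + M_Y:
x = (SD_X/SD_Y)(y − M_Y) + M_X = (7.6/10.6)(79.20 − 70.2) + 68.1
x = 0.716981 × 9.000 + 68.1 = 74.55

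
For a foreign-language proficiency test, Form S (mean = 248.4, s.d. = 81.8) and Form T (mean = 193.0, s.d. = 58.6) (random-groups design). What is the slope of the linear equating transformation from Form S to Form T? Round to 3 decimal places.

0.716

A = SD_Y / SD_X = 58.6 / 81.8 = 0.716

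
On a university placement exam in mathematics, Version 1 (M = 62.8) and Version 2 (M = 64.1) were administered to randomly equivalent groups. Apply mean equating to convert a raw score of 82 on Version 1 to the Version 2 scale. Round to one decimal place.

83.3

Mean equating: y = x + (M_Y − M_X) = 82 + (64.1 − 62.8) = 83.3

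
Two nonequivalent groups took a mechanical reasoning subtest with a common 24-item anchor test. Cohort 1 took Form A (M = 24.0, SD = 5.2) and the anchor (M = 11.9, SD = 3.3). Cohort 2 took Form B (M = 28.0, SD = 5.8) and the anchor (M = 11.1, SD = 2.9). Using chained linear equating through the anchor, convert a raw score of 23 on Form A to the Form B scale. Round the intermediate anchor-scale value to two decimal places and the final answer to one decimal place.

28.3

Form A → anchor (Cohort 1): v = (3.3/5.2)(23 − 24.0) + 11.9 = 11.27
anchor → Form B (Cohort 2): y = (5.8/2.9)(11.27 − 11.1) + 28.0 = 28.3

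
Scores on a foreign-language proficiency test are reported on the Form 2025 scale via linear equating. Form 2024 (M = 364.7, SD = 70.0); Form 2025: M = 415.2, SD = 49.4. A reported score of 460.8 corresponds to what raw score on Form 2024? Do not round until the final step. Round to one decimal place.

429.3

Invert y = (SD_Y/SD_X)(x − M_X) + M_Y:
x = (SD_X/SD_Y)(y − M_Y) + M_X = (70.0/49.4)(460.8 − 415.2) + 364.7
x = 1.417004 × 45.600 + 364.7 = 429.3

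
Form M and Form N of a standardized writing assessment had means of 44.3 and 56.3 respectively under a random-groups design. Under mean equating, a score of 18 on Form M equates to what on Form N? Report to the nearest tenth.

30.0

Mean equating: y = x + (M_Y − M_X) = 18 + (56.3 − 44.3) = 30.0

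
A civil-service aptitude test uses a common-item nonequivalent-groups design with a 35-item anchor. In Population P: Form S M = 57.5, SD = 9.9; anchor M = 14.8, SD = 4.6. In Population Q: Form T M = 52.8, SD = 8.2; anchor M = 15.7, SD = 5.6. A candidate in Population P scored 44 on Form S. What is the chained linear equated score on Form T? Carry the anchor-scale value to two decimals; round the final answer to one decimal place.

42.3

Form S → anchor (Population P): v = (4.6/9.9)(44 − 57.5) + 14.8 = 8.53
anchor → Form T (Population Q): y = (8.2/5.6)(8.53 − 15.7) + 52.8 = 42.3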